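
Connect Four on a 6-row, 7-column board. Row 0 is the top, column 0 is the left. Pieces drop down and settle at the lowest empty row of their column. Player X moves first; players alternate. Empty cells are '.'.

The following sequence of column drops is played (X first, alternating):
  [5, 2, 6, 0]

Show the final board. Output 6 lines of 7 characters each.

Move 1: X drops in col 5, lands at row 5
Move 2: O drops in col 2, lands at row 5
Move 3: X drops in col 6, lands at row 5
Move 4: O drops in col 0, lands at row 5

Answer: .......
.......
.......
.......
.......
O.O..XX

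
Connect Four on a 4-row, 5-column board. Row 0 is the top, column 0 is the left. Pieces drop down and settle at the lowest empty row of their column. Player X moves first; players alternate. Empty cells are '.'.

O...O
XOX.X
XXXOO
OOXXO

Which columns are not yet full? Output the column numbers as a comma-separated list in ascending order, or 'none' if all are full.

Answer: 1,2,3

Derivation:
col 0: top cell = 'O' → FULL
col 1: top cell = '.' → open
col 2: top cell = '.' → open
col 3: top cell = '.' → open
col 4: top cell = 'O' → FULL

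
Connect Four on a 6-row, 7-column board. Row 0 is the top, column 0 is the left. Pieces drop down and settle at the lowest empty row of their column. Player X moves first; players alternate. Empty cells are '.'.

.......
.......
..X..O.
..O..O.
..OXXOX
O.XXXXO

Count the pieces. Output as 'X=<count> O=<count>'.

X=8 O=7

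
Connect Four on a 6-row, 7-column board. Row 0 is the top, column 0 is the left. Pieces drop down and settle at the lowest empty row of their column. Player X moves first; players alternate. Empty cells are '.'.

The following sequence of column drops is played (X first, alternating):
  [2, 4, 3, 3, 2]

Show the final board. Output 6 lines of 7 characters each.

Answer: .......
.......
.......
.......
..XO...
..XXO..

Derivation:
Move 1: X drops in col 2, lands at row 5
Move 2: O drops in col 4, lands at row 5
Move 3: X drops in col 3, lands at row 5
Move 4: O drops in col 3, lands at row 4
Move 5: X drops in col 2, lands at row 4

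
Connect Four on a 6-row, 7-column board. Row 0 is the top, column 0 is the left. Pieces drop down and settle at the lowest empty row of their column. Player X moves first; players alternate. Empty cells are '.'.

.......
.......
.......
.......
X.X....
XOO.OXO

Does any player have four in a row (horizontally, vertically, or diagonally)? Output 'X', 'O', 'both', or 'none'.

none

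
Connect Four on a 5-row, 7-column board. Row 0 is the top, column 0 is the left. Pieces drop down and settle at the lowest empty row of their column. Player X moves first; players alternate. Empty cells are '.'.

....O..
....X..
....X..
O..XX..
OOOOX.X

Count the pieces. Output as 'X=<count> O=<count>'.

X=6 O=6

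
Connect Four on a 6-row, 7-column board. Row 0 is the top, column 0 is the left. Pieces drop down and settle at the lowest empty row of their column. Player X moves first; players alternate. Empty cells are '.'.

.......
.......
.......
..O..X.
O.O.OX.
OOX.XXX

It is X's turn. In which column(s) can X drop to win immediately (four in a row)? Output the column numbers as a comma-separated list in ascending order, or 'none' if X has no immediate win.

col 0: drop X → no win
col 1: drop X → no win
col 2: drop X → no win
col 3: drop X → WIN!
col 4: drop X → no win
col 5: drop X → WIN!
col 6: drop X → no win

Answer: 3,5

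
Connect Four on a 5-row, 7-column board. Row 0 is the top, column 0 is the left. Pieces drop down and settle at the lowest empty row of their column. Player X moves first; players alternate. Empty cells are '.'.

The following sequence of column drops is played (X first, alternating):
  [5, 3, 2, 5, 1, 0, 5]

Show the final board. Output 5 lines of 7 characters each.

Move 1: X drops in col 5, lands at row 4
Move 2: O drops in col 3, lands at row 4
Move 3: X drops in col 2, lands at row 4
Move 4: O drops in col 5, lands at row 3
Move 5: X drops in col 1, lands at row 4
Move 6: O drops in col 0, lands at row 4
Move 7: X drops in col 5, lands at row 2

Answer: .......
.......
.....X.
.....O.
OXXO.X.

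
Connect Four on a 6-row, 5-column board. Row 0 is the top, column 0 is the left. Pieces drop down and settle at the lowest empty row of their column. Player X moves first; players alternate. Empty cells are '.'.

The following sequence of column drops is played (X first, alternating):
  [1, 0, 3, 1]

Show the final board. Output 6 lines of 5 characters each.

Move 1: X drops in col 1, lands at row 5
Move 2: O drops in col 0, lands at row 5
Move 3: X drops in col 3, lands at row 5
Move 4: O drops in col 1, lands at row 4

Answer: .....
.....
.....
.....
.O...
OX.X.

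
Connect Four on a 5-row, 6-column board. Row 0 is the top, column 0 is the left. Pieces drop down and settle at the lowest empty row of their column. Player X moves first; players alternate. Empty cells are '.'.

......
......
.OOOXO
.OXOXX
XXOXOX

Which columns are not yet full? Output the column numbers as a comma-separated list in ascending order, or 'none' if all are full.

Answer: 0,1,2,3,4,5

Derivation:
col 0: top cell = '.' → open
col 1: top cell = '.' → open
col 2: top cell = '.' → open
col 3: top cell = '.' → open
col 4: top cell = '.' → open
col 5: top cell = '.' → open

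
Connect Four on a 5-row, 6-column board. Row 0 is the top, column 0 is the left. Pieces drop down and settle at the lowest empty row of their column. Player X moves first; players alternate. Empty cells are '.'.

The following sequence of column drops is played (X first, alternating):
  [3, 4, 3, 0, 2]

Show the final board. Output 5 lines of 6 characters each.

Move 1: X drops in col 3, lands at row 4
Move 2: O drops in col 4, lands at row 4
Move 3: X drops in col 3, lands at row 3
Move 4: O drops in col 0, lands at row 4
Move 5: X drops in col 2, lands at row 4

Answer: ......
......
......
...X..
O.XXO.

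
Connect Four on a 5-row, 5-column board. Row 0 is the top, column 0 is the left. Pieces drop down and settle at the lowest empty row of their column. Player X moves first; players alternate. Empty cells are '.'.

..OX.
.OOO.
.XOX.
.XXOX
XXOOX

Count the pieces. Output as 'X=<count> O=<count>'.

X=9 O=8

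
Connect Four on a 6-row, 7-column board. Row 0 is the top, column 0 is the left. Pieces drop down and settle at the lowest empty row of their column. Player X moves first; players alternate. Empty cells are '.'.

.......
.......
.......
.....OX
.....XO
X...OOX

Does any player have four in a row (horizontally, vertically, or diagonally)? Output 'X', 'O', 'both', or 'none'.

none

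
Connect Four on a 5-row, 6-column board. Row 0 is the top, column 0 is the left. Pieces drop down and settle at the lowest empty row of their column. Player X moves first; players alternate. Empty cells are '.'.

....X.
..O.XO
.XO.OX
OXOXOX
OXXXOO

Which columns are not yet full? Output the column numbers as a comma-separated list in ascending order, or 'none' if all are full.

Answer: 0,1,2,3,5

Derivation:
col 0: top cell = '.' → open
col 1: top cell = '.' → open
col 2: top cell = '.' → open
col 3: top cell = '.' → open
col 4: top cell = 'X' → FULL
col 5: top cell = '.' → open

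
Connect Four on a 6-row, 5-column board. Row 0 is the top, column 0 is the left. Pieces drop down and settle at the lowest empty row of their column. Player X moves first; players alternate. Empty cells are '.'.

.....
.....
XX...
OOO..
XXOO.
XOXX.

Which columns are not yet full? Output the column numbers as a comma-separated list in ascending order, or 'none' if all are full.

Answer: 0,1,2,3,4

Derivation:
col 0: top cell = '.' → open
col 1: top cell = '.' → open
col 2: top cell = '.' → open
col 3: top cell = '.' → open
col 4: top cell = '.' → open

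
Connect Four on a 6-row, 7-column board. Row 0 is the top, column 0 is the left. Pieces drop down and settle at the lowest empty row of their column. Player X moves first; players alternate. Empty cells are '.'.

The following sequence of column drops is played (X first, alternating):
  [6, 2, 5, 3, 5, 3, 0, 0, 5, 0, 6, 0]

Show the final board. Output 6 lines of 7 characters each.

Move 1: X drops in col 6, lands at row 5
Move 2: O drops in col 2, lands at row 5
Move 3: X drops in col 5, lands at row 5
Move 4: O drops in col 3, lands at row 5
Move 5: X drops in col 5, lands at row 4
Move 6: O drops in col 3, lands at row 4
Move 7: X drops in col 0, lands at row 5
Move 8: O drops in col 0, lands at row 4
Move 9: X drops in col 5, lands at row 3
Move 10: O drops in col 0, lands at row 3
Move 11: X drops in col 6, lands at row 4
Move 12: O drops in col 0, lands at row 2

Answer: .......
.......
O......
O....X.
O..O.XX
X.OO.XX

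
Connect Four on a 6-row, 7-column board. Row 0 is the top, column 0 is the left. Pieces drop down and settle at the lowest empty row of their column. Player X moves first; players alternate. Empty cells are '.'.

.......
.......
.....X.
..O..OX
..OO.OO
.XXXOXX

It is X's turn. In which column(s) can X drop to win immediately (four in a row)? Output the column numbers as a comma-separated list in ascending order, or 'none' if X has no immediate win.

Answer: 0

Derivation:
col 0: drop X → WIN!
col 1: drop X → no win
col 2: drop X → no win
col 3: drop X → no win
col 4: drop X → no win
col 5: drop X → no win
col 6: drop X → no win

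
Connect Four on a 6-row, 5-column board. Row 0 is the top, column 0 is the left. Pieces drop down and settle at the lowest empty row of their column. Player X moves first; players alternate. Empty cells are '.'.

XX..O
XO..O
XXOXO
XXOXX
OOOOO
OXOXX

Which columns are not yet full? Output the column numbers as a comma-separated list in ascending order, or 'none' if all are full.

col 0: top cell = 'X' → FULL
col 1: top cell = 'X' → FULL
col 2: top cell = '.' → open
col 3: top cell = '.' → open
col 4: top cell = 'O' → FULL

Answer: 2,3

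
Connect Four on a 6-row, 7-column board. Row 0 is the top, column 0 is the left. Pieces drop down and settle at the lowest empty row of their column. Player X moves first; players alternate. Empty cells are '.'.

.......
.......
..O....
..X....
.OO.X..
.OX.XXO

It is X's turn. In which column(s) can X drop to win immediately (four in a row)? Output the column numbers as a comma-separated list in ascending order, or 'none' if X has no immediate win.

col 0: drop X → no win
col 1: drop X → no win
col 2: drop X → no win
col 3: drop X → WIN!
col 4: drop X → no win
col 5: drop X → no win
col 6: drop X → no win

Answer: 3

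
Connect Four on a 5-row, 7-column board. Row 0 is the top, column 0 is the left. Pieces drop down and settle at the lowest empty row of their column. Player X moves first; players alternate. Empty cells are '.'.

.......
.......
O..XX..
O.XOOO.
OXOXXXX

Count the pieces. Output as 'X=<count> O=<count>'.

X=8 O=7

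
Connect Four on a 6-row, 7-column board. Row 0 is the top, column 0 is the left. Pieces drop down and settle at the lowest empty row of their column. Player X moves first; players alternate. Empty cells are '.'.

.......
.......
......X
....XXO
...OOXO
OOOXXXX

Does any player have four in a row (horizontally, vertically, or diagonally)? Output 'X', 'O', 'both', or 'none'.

X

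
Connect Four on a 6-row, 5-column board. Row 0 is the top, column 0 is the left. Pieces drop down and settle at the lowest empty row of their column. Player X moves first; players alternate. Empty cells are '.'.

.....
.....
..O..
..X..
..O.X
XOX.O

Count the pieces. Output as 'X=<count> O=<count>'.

X=4 O=4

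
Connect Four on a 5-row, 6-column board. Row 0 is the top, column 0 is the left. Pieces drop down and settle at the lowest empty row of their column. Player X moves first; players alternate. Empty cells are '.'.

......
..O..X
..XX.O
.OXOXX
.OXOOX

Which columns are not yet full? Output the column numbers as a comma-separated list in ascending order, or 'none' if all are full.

Answer: 0,1,2,3,4,5

Derivation:
col 0: top cell = '.' → open
col 1: top cell = '.' → open
col 2: top cell = '.' → open
col 3: top cell = '.' → open
col 4: top cell = '.' → open
col 5: top cell = '.' → open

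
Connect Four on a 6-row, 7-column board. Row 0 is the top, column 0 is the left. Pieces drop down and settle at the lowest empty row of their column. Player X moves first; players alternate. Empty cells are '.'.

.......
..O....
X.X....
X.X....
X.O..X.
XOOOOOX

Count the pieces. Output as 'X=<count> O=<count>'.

X=8 O=7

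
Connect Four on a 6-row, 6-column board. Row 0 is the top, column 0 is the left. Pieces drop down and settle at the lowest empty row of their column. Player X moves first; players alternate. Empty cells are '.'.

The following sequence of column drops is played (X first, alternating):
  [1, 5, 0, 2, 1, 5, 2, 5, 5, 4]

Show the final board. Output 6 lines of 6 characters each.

Move 1: X drops in col 1, lands at row 5
Move 2: O drops in col 5, lands at row 5
Move 3: X drops in col 0, lands at row 5
Move 4: O drops in col 2, lands at row 5
Move 5: X drops in col 1, lands at row 4
Move 6: O drops in col 5, lands at row 4
Move 7: X drops in col 2, lands at row 4
Move 8: O drops in col 5, lands at row 3
Move 9: X drops in col 5, lands at row 2
Move 10: O drops in col 4, lands at row 5

Answer: ......
......
.....X
.....O
.XX..O
XXO.OO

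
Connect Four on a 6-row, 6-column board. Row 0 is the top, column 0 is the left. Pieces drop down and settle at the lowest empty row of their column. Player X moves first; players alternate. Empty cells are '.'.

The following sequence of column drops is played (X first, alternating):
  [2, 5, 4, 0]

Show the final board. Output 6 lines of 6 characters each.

Answer: ......
......
......
......
......
O.X.XO

Derivation:
Move 1: X drops in col 2, lands at row 5
Move 2: O drops in col 5, lands at row 5
Move 3: X drops in col 4, lands at row 5
Move 4: O drops in col 0, lands at row 5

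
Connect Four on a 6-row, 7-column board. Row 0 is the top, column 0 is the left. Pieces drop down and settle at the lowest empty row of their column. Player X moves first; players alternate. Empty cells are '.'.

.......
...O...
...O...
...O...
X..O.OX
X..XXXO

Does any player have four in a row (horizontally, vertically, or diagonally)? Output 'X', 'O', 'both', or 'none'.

O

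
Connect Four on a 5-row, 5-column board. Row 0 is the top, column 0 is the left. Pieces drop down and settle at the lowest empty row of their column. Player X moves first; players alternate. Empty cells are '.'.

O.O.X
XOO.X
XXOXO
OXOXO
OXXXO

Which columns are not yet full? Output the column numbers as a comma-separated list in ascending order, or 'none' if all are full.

col 0: top cell = 'O' → FULL
col 1: top cell = '.' → open
col 2: top cell = 'O' → FULL
col 3: top cell = '.' → open
col 4: top cell = 'X' → FULL

Answer: 1,3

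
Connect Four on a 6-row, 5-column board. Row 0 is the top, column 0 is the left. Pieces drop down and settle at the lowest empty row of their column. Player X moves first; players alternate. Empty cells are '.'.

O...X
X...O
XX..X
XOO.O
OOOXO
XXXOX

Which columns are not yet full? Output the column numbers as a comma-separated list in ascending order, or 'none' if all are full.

col 0: top cell = 'O' → FULL
col 1: top cell = '.' → open
col 2: top cell = '.' → open
col 3: top cell = '.' → open
col 4: top cell = 'X' → FULL

Answer: 1,2,3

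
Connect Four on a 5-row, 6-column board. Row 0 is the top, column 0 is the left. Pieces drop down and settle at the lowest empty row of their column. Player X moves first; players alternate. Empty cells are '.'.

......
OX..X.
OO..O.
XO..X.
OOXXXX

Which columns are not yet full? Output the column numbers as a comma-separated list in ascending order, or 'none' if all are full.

Answer: 0,1,2,3,4,5

Derivation:
col 0: top cell = '.' → open
col 1: top cell = '.' → open
col 2: top cell = '.' → open
col 3: top cell = '.' → open
col 4: top cell = '.' → open
col 5: top cell = '.' → open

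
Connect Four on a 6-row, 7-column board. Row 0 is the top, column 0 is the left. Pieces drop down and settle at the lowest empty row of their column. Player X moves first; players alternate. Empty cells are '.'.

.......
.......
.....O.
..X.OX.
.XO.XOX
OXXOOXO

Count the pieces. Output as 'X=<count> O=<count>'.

X=8 O=8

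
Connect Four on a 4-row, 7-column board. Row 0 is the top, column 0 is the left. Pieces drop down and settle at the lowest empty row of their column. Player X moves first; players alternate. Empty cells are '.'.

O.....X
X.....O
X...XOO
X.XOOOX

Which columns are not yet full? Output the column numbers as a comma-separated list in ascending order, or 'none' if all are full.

col 0: top cell = 'O' → FULL
col 1: top cell = '.' → open
col 2: top cell = '.' → open
col 3: top cell = '.' → open
col 4: top cell = '.' → open
col 5: top cell = '.' → open
col 6: top cell = 'X' → FULL

Answer: 1,2,3,4,5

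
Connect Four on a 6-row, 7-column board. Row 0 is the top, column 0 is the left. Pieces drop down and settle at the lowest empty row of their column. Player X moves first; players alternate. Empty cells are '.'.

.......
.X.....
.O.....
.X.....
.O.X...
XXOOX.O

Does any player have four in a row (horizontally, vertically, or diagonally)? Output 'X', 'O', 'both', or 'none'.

none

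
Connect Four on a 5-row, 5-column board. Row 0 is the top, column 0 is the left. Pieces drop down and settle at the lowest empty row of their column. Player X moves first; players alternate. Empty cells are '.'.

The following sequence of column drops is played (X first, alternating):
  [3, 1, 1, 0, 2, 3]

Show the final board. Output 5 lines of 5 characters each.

Move 1: X drops in col 3, lands at row 4
Move 2: O drops in col 1, lands at row 4
Move 3: X drops in col 1, lands at row 3
Move 4: O drops in col 0, lands at row 4
Move 5: X drops in col 2, lands at row 4
Move 6: O drops in col 3, lands at row 3

Answer: .....
.....
.....
.X.O.
OOXX.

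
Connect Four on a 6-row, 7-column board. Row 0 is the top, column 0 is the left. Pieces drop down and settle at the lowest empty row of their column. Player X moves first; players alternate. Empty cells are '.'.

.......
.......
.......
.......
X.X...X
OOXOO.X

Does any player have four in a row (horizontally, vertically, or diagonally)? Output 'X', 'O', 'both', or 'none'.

none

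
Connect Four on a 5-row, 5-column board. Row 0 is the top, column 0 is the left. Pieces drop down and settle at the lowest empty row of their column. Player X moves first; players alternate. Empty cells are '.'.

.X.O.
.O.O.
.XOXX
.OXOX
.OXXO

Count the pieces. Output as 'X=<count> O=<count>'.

X=8 O=8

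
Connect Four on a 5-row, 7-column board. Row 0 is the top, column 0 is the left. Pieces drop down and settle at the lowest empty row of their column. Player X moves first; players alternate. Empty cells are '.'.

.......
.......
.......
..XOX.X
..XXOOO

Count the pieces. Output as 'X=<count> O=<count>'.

X=5 O=4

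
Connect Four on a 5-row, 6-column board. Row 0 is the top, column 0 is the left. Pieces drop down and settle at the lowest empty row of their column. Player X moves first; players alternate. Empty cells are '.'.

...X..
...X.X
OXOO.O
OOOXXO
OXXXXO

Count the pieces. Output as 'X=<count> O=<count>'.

X=10 O=10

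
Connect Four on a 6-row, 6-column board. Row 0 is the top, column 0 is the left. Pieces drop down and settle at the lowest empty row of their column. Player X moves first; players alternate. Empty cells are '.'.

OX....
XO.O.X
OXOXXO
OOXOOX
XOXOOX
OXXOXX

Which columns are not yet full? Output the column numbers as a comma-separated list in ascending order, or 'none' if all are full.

Answer: 2,3,4,5

Derivation:
col 0: top cell = 'O' → FULL
col 1: top cell = 'X' → FULL
col 2: top cell = '.' → open
col 3: top cell = '.' → open
col 4: top cell = '.' → open
col 5: top cell = '.' → open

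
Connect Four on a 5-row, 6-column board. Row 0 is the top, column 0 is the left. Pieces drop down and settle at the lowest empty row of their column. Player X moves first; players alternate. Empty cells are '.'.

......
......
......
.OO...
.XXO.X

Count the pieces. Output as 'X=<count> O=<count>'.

X=3 O=3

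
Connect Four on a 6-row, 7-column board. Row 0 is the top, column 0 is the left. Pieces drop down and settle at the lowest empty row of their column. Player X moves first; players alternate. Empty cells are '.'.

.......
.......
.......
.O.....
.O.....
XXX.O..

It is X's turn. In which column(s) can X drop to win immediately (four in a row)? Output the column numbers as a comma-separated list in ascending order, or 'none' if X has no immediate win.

Answer: 3

Derivation:
col 0: drop X → no win
col 1: drop X → no win
col 2: drop X → no win
col 3: drop X → WIN!
col 4: drop X → no win
col 5: drop X → no win
col 6: drop X → no win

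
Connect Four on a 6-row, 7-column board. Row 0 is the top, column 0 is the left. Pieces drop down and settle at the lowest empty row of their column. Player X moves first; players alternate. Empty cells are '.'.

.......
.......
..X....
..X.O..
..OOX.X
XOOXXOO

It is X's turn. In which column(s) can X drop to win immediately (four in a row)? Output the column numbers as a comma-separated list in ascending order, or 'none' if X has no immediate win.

Answer: none

Derivation:
col 0: drop X → no win
col 1: drop X → no win
col 2: drop X → no win
col 3: drop X → no win
col 4: drop X → no win
col 5: drop X → no win
col 6: drop X → no win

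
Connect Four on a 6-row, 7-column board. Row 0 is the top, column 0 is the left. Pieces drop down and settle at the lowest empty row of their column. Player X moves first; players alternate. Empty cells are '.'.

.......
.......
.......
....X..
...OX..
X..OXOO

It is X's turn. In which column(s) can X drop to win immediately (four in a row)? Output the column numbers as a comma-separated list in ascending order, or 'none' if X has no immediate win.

Answer: 4

Derivation:
col 0: drop X → no win
col 1: drop X → no win
col 2: drop X → no win
col 3: drop X → no win
col 4: drop X → WIN!
col 5: drop X → no win
col 6: drop X → no win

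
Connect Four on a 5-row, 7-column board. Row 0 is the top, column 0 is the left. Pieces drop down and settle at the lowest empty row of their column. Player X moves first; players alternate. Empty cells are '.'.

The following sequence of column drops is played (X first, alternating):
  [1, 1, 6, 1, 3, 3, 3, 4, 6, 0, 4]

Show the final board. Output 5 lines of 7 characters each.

Move 1: X drops in col 1, lands at row 4
Move 2: O drops in col 1, lands at row 3
Move 3: X drops in col 6, lands at row 4
Move 4: O drops in col 1, lands at row 2
Move 5: X drops in col 3, lands at row 4
Move 6: O drops in col 3, lands at row 3
Move 7: X drops in col 3, lands at row 2
Move 8: O drops in col 4, lands at row 4
Move 9: X drops in col 6, lands at row 3
Move 10: O drops in col 0, lands at row 4
Move 11: X drops in col 4, lands at row 3

Answer: .......
.......
.O.X...
.O.OX.X
OX.XO.X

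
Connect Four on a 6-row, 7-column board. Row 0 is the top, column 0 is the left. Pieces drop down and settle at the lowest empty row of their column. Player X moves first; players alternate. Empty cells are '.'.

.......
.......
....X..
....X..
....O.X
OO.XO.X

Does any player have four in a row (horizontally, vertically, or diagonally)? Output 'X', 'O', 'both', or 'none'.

none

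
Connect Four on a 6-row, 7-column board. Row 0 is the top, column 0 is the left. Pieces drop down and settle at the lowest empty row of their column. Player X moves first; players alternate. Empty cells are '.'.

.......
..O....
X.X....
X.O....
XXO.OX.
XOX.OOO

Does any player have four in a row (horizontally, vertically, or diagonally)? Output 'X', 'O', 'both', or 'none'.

X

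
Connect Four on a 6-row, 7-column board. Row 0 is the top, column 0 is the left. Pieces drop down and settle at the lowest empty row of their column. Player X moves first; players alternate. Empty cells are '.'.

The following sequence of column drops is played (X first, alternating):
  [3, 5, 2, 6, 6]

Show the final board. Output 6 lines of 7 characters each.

Move 1: X drops in col 3, lands at row 5
Move 2: O drops in col 5, lands at row 5
Move 3: X drops in col 2, lands at row 5
Move 4: O drops in col 6, lands at row 5
Move 5: X drops in col 6, lands at row 4

Answer: .......
.......
.......
.......
......X
..XX.OO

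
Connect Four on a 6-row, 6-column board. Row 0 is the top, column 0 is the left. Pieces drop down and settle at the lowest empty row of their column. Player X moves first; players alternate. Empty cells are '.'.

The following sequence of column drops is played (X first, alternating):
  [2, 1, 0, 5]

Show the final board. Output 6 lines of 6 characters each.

Answer: ......
......
......
......
......
XOX..O

Derivation:
Move 1: X drops in col 2, lands at row 5
Move 2: O drops in col 1, lands at row 5
Move 3: X drops in col 0, lands at row 5
Move 4: O drops in col 5, lands at row 5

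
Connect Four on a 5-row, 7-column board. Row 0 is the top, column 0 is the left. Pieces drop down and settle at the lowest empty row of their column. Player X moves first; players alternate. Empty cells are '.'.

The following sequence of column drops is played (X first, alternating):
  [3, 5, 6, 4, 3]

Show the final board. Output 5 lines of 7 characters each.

Answer: .......
.......
.......
...X...
...XOOX

Derivation:
Move 1: X drops in col 3, lands at row 4
Move 2: O drops in col 5, lands at row 4
Move 3: X drops in col 6, lands at row 4
Move 4: O drops in col 4, lands at row 4
Move 5: X drops in col 3, lands at row 3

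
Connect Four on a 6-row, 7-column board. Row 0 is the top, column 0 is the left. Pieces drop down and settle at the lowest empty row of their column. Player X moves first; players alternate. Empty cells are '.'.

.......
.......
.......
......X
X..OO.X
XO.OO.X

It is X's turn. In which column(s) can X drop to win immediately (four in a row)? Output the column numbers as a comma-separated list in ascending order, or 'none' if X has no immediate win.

col 0: drop X → no win
col 1: drop X → no win
col 2: drop X → no win
col 3: drop X → no win
col 4: drop X → no win
col 5: drop X → no win
col 6: drop X → WIN!

Answer: 6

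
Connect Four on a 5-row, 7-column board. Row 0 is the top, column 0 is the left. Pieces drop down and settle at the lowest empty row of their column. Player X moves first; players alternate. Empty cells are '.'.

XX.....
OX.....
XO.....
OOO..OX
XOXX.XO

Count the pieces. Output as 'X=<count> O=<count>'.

X=9 O=8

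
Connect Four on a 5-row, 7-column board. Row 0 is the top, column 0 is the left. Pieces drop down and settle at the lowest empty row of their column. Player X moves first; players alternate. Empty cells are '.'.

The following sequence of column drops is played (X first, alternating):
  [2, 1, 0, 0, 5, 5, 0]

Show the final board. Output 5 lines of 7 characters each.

Answer: .......
.......
X......
O....O.
XOX..X.

Derivation:
Move 1: X drops in col 2, lands at row 4
Move 2: O drops in col 1, lands at row 4
Move 3: X drops in col 0, lands at row 4
Move 4: O drops in col 0, lands at row 3
Move 5: X drops in col 5, lands at row 4
Move 6: O drops in col 5, lands at row 3
Move 7: X drops in col 0, lands at row 2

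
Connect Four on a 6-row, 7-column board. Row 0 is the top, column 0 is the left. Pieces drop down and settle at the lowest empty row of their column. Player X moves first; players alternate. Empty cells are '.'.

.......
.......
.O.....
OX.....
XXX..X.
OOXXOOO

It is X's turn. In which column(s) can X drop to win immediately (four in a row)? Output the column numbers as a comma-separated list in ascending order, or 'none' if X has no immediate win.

Answer: 0,3

Derivation:
col 0: drop X → WIN!
col 1: drop X → no win
col 2: drop X → no win
col 3: drop X → WIN!
col 4: drop X → no win
col 5: drop X → no win
col 6: drop X → no win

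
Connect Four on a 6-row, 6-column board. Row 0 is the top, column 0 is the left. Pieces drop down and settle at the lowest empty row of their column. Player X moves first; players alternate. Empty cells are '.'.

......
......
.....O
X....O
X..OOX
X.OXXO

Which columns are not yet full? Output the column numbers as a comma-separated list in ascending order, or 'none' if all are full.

col 0: top cell = '.' → open
col 1: top cell = '.' → open
col 2: top cell = '.' → open
col 3: top cell = '.' → open
col 4: top cell = '.' → open
col 5: top cell = '.' → open

Answer: 0,1,2,3,4,5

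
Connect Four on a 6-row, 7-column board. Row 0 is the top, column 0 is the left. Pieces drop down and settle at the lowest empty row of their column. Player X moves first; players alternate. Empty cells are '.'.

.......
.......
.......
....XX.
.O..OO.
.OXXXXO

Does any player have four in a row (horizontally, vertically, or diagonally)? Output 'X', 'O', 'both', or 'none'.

X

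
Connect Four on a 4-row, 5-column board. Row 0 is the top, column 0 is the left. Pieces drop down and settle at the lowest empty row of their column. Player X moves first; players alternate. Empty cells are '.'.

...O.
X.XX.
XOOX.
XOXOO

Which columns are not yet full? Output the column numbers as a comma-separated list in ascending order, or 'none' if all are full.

Answer: 0,1,2,4

Derivation:
col 0: top cell = '.' → open
col 1: top cell = '.' → open
col 2: top cell = '.' → open
col 3: top cell = 'O' → FULL
col 4: top cell = '.' → open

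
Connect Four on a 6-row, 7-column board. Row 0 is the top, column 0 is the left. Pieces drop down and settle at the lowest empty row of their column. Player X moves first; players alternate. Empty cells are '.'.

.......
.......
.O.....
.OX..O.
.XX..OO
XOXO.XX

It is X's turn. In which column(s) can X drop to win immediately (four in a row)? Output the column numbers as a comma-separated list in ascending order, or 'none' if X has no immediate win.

col 0: drop X → no win
col 1: drop X → no win
col 2: drop X → WIN!
col 3: drop X → no win
col 4: drop X → no win
col 5: drop X → no win
col 6: drop X → no win

Answer: 2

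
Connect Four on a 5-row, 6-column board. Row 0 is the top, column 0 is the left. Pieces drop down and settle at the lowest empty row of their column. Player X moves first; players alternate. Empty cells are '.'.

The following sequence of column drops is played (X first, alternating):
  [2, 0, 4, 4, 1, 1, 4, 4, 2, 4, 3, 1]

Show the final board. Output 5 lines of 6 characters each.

Move 1: X drops in col 2, lands at row 4
Move 2: O drops in col 0, lands at row 4
Move 3: X drops in col 4, lands at row 4
Move 4: O drops in col 4, lands at row 3
Move 5: X drops in col 1, lands at row 4
Move 6: O drops in col 1, lands at row 3
Move 7: X drops in col 4, lands at row 2
Move 8: O drops in col 4, lands at row 1
Move 9: X drops in col 2, lands at row 3
Move 10: O drops in col 4, lands at row 0
Move 11: X drops in col 3, lands at row 4
Move 12: O drops in col 1, lands at row 2

Answer: ....O.
....O.
.O..X.
.OX.O.
OXXXX.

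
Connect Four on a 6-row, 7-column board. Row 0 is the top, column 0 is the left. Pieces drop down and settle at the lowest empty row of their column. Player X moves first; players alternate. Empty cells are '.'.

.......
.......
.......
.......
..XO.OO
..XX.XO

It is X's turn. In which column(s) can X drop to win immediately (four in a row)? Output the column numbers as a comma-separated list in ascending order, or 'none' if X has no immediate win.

Answer: 4

Derivation:
col 0: drop X → no win
col 1: drop X → no win
col 2: drop X → no win
col 3: drop X → no win
col 4: drop X → WIN!
col 5: drop X → no win
col 6: drop X → no win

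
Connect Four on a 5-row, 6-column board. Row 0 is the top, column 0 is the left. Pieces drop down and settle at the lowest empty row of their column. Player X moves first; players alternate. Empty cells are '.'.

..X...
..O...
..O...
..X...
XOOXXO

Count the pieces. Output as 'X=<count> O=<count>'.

X=5 O=5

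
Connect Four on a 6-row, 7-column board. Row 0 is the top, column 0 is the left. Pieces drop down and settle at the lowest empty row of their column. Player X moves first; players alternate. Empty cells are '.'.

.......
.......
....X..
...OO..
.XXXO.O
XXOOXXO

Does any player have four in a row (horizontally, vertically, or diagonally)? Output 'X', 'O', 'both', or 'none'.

none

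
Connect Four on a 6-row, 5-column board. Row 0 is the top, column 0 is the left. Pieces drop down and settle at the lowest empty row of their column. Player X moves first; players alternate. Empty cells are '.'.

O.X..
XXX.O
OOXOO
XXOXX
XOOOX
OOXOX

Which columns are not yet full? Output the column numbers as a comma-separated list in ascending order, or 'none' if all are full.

col 0: top cell = 'O' → FULL
col 1: top cell = '.' → open
col 2: top cell = 'X' → FULL
col 3: top cell = '.' → open
col 4: top cell = '.' → open

Answer: 1,3,4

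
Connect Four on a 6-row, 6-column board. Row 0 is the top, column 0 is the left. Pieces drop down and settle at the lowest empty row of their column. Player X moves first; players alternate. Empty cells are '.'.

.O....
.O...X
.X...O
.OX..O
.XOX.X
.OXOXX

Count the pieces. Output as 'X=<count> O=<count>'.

X=9 O=8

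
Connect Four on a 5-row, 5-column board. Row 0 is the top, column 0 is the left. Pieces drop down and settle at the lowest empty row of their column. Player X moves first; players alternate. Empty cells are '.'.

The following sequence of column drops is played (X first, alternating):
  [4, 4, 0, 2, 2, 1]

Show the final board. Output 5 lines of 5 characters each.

Answer: .....
.....
.....
..X.O
XOO.X

Derivation:
Move 1: X drops in col 4, lands at row 4
Move 2: O drops in col 4, lands at row 3
Move 3: X drops in col 0, lands at row 4
Move 4: O drops in col 2, lands at row 4
Move 5: X drops in col 2, lands at row 3
Move 6: O drops in col 1, lands at row 4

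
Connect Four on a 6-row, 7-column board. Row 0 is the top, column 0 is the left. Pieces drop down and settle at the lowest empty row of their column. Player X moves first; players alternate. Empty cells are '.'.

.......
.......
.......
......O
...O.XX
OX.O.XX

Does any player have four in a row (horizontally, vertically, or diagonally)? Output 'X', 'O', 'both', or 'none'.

none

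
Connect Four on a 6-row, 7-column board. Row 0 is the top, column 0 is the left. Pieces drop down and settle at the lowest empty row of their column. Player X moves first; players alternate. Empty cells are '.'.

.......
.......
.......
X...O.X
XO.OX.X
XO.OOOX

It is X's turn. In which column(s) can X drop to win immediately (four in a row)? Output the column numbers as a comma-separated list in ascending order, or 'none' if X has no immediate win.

Answer: 0,6

Derivation:
col 0: drop X → WIN!
col 1: drop X → no win
col 2: drop X → no win
col 3: drop X → no win
col 4: drop X → no win
col 5: drop X → no win
col 6: drop X → WIN!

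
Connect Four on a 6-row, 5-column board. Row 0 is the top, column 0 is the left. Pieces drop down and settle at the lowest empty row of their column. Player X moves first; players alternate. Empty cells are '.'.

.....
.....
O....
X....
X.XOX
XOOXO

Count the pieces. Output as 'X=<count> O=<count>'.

X=6 O=5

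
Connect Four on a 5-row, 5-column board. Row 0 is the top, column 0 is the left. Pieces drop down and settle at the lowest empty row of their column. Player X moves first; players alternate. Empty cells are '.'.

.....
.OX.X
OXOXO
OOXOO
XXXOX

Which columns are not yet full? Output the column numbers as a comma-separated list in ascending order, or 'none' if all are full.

Answer: 0,1,2,3,4

Derivation:
col 0: top cell = '.' → open
col 1: top cell = '.' → open
col 2: top cell = '.' → open
col 3: top cell = '.' → open
col 4: top cell = '.' → open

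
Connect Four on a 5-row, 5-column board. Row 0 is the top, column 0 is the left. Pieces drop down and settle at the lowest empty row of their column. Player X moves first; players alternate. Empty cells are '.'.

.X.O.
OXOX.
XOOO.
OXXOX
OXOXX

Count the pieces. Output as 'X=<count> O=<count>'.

X=10 O=10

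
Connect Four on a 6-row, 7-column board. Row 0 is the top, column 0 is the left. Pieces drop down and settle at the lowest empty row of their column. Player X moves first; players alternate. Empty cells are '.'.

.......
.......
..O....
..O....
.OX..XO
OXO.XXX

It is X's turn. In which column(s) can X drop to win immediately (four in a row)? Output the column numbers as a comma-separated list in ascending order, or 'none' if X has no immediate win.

col 0: drop X → no win
col 1: drop X → no win
col 2: drop X → no win
col 3: drop X → WIN!
col 4: drop X → no win
col 5: drop X → no win
col 6: drop X → no win

Answer: 3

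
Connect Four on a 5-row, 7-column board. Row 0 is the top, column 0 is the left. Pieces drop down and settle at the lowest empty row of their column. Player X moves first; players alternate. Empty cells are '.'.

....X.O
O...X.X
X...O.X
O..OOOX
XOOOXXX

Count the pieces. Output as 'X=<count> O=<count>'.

X=10 O=10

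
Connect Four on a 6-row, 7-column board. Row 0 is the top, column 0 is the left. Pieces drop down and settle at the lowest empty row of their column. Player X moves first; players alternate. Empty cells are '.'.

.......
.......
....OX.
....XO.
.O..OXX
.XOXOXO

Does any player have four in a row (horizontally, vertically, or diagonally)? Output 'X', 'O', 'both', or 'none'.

none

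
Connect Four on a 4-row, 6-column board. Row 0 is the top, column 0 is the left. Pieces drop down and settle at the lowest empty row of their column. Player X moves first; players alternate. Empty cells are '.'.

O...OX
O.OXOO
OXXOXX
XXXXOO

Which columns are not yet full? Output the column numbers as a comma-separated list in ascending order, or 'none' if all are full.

col 0: top cell = 'O' → FULL
col 1: top cell = '.' → open
col 2: top cell = '.' → open
col 3: top cell = '.' → open
col 4: top cell = 'O' → FULL
col 5: top cell = 'X' → FULL

Answer: 1,2,3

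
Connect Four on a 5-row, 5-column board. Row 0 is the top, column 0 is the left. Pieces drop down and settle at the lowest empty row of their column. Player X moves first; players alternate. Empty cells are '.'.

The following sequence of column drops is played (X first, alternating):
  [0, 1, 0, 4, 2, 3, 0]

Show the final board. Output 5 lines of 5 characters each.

Move 1: X drops in col 0, lands at row 4
Move 2: O drops in col 1, lands at row 4
Move 3: X drops in col 0, lands at row 3
Move 4: O drops in col 4, lands at row 4
Move 5: X drops in col 2, lands at row 4
Move 6: O drops in col 3, lands at row 4
Move 7: X drops in col 0, lands at row 2

Answer: .....
.....
X....
X....
XOXOO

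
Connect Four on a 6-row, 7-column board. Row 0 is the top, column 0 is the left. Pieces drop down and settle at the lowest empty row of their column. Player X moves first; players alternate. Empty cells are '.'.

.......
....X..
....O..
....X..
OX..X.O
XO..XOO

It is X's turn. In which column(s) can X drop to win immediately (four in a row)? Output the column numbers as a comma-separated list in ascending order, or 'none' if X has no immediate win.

Answer: none

Derivation:
col 0: drop X → no win
col 1: drop X → no win
col 2: drop X → no win
col 3: drop X → no win
col 4: drop X → no win
col 5: drop X → no win
col 6: drop X → no win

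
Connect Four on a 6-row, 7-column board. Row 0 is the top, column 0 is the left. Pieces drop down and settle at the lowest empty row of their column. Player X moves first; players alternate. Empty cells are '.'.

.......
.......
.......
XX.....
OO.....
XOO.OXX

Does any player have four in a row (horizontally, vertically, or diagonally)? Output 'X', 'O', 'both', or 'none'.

none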